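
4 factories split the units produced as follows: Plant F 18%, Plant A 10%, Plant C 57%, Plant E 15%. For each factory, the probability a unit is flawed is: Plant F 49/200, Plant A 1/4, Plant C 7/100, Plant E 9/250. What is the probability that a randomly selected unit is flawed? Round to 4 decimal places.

0.1144

Prior × likelihood for each hypothesis:
  Plant F: 0.18 × 0.245 = 0.0441
  Plant A: 0.1 × 0.25 = 0.025
  Plant C: 0.57 × 0.07 = 0.0399
  Plant E: 0.15 × 0.036 = 0.0054
P(flawed) = 0.0441 + 0.025 + 0.0399 + 0.0054 = 0.1144 → 0.1144.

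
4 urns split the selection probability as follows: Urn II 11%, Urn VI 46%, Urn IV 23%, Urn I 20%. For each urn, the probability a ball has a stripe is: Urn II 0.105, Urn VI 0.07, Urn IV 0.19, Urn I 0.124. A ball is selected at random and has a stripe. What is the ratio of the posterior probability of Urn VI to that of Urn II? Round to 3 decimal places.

2.788

Prior × likelihood for each hypothesis:
  Urn II: 0.11 × 0.105 = 0.01155
  Urn VI: 0.46 × 0.07 = 0.0322
  Urn IV: 0.23 × 0.19 = 0.0437
  Urn I: 0.2 × 0.124 = 0.0248
Total = 0.11225.
The ratio is 0.0322 / 0.01155 (the normalizer cancels) = 2.788.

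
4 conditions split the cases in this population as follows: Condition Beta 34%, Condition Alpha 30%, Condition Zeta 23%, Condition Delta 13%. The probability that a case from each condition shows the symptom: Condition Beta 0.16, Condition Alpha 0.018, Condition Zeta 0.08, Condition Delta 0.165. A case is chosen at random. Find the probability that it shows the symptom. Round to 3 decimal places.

0.100

Prior × likelihood for each hypothesis:
  Condition Beta: 0.34 × 0.16 = 0.0544
  Condition Alpha: 0.3 × 0.018 = 0.0054
  Condition Zeta: 0.23 × 0.08 = 0.0184
  Condition Delta: 0.13 × 0.165 = 0.02145
P(symptomatic) = 0.0544 + 0.0054 + 0.0184 + 0.02145 = 0.09965 → 0.100.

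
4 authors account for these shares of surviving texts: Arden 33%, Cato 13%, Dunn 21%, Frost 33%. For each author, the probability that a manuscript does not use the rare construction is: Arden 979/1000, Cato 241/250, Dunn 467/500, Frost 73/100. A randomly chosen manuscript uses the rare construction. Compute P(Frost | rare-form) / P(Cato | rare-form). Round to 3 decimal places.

19.038

Taking complements, P(rare-form | each) = Arden 0.021, Cato 0.036, Dunn 0.066, Frost 0.27.
Unnormalized posteriors (prior × likelihood):
  Arden: 0.33 × 0.021 = 0.00693
  Cato: 0.13 × 0.036 = 0.00468
  Dunn: 0.21 × 0.066 = 0.01386
  Frost: 0.33 × 0.27 = 0.0891
Total = 0.11457.
The ratio is 0.0891 / 0.00468 (the normalizer cancels) = 19.038.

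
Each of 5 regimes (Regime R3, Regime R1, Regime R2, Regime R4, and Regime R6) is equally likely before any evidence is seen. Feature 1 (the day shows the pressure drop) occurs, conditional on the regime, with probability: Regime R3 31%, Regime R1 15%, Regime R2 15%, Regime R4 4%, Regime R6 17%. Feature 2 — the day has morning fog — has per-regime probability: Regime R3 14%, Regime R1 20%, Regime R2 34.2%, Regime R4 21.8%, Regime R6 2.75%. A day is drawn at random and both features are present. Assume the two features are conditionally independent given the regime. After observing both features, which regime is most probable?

Since the prior is uniform, the posterior is proportional to the likelihood:
  Regime R3: 0.31 × 0.14 = 0.0434
  Regime R1: 0.15 × 0.2 = 0.03
  Regime R2: 0.15 × 0.342 = 0.0513
  Regime R4: 0.04 × 0.218 = 0.00872
  Regime R6: 0.17 × 0.0275 = 0.004675
Total = 0.138095.
Largest term belongs to Regime R2, so Regime R2 is most probable.

Regime R2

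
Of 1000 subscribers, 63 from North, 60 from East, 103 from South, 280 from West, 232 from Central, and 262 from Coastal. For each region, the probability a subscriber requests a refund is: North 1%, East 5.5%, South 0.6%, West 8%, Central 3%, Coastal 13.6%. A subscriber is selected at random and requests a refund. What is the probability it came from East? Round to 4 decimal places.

0.0475

By Bayes' rule, posterior ∝ prior × likelihood:
  North: 0.063 × 0.01 = 0.00063
  East: 0.06 × 0.055 = 0.0033
  South: 0.103 × 0.006 = 0.000618
  West: 0.28 × 0.08 = 0.0224
  Central: 0.232 × 0.03 = 0.00696
  Coastal: 0.262 × 0.136 = 0.035632
Total = 0.06954.
P(East | evidence) = 0.0033 / 0.06954 ≈ 0.0475.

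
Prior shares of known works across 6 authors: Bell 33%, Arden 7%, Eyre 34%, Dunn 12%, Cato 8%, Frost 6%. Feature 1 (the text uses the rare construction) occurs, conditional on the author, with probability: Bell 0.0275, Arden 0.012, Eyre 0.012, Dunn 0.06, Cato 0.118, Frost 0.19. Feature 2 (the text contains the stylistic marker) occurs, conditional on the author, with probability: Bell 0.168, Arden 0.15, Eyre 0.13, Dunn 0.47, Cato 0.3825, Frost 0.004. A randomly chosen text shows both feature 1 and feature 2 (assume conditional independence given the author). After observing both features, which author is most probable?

Cato

Prior × likelihood for each hypothesis:
  Bell: 0.33 × 0.0275 × 0.168 = 0.0015246
  Arden: 0.07 × 0.012 × 0.15 = 0.000126
  Eyre: 0.34 × 0.012 × 0.13 = 0.0005304
  Dunn: 0.12 × 0.06 × 0.47 = 0.003384
  Cato: 0.08 × 0.118 × 0.3825 = 0.0036108
  Frost: 0.06 × 0.19 × 0.004 = 0.0000456
Sum = 0.0092214.
Largest term belongs to Cato, so Cato is most probable.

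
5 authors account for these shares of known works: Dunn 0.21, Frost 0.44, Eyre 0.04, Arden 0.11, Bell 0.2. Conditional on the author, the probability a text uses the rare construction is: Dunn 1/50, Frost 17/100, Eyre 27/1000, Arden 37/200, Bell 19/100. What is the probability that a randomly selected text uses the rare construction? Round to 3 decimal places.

0.138

Prior × likelihood for each hypothesis:
  Dunn: 0.21 × 0.02 = 0.0042
  Frost: 0.44 × 0.17 = 0.0748
  Eyre: 0.04 × 0.027 = 0.00108
  Arden: 0.11 × 0.185 = 0.02035
  Bell: 0.2 × 0.19 = 0.038
P(rare-form) = 0.0042 + 0.0748 + 0.00108 + 0.02035 + 0.038 = 0.13843 → 0.138.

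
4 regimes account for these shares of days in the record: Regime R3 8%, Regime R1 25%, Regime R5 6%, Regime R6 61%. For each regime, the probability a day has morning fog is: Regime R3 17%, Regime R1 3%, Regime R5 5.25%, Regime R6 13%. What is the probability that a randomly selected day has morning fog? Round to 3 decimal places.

0.104

Prior × likelihood for each hypothesis:
  Regime R3: 0.08 × 0.17 = 0.0136
  Regime R1: 0.25 × 0.03 = 0.0075
  Regime R5: 0.06 × 0.0525 = 0.00315
  Regime R6: 0.61 × 0.13 = 0.0793
P(fog) = 0.0136 + 0.0075 + 0.00315 + 0.0793 = 0.10355 → 0.104.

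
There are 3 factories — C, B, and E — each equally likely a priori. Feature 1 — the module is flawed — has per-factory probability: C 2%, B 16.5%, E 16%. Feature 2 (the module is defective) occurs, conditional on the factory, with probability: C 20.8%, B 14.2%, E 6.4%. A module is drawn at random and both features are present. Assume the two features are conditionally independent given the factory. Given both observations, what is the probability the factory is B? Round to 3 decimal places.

Since the prior is uniform, the posterior is proportional to the likelihood:
  C: 0.02 × 0.208 = 0.00416
  B: 0.165 × 0.142 = 0.02343
  E: 0.16 × 0.064 = 0.01024
Normalizing constant = 0.03783.
P(B | evidence) = 0.02343 / 0.03783 ≈ 0.619.

0.619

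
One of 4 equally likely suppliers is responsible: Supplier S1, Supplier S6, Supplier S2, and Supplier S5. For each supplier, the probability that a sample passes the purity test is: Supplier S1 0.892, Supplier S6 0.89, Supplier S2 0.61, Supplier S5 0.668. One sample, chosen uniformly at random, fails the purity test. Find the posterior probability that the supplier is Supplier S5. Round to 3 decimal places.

Taking complements, P(off-spec | each) = Supplier S1 0.108, Supplier S6 0.11, Supplier S2 0.39, Supplier S5 0.332.
With a uniform prior (1/4 each), posterior ∝ likelihood:
  Supplier S1: 0.108
  Supplier S6: 0.11
  Supplier S2: 0.39
  Supplier S5: 0.332
Total = 0.94.
P(Supplier S5 | evidence) = 0.332 / 0.94 ≈ 0.353.

0.353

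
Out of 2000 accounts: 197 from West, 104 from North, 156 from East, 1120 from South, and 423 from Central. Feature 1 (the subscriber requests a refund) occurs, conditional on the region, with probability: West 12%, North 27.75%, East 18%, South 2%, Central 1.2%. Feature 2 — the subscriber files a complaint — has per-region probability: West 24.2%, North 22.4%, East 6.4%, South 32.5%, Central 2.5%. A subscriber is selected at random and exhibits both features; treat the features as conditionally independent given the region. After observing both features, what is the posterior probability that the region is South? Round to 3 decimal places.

0.340

Prior × likelihood for each hypothesis:
  West: 0.0985 × 0.12 × 0.242 = 0.00286044
  North: 0.052 × 0.2775 × 0.224 = 0.00323232
  East: 0.078 × 0.18 × 0.064 = 0.00089856
  South: 0.56 × 0.02 × 0.325 = 0.00364
  Central: 0.2115 × 0.012 × 0.025 = 0.00006345
Sum = 0.01069477.
P(South | evidence) = 0.00364 / 0.01069477 ≈ 0.340.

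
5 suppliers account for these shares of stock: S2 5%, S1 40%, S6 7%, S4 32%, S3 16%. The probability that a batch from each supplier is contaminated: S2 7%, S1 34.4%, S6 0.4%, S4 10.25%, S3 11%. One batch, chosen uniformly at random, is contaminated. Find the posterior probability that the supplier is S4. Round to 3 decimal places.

0.171

Compute prior × likelihood for every hypothesis:
  S2: 0.05 × 0.07 = 0.0035
  S1: 0.4 × 0.344 = 0.1376
  S6: 0.07 × 0.004 = 0.00028
  S4: 0.32 × 0.1025 = 0.0328
  S3: 0.16 × 0.11 = 0.0176
Sum = 0.19178.
P(S4 | evidence) = 0.0328 / 0.19178 ≈ 0.171.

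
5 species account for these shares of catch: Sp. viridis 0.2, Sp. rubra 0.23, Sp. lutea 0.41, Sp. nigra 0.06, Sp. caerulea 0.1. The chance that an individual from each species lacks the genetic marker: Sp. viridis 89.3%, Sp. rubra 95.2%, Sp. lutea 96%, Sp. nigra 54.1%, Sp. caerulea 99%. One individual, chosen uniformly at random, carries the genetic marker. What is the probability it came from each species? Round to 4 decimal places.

Taking complements, P(marker | each) = Sp. viridis 0.107, Sp. rubra 0.048, Sp. lutea 0.04, Sp. nigra 0.459, Sp. caerulea 0.01.
Unnormalized posteriors (prior × likelihood):
  Sp. viridis: 0.2 × 0.107 = 0.0214
  Sp. rubra: 0.23 × 0.048 = 0.01104
  Sp. lutea: 0.41 × 0.04 = 0.0164
  Sp. nigra: 0.06 × 0.459 = 0.02754
  Sp. caerulea: 0.1 × 0.01 = 0.001
Total = 0.07738.
P(Sp. viridis | marker) = 0.0214/0.07738 ≈ 0.2766
P(Sp. rubra | marker) = 0.01104/0.07738 ≈ 0.1427
P(Sp. lutea | marker) = 0.0164/0.07738 ≈ 0.2119
P(Sp. nigra | marker) = 0.02754/0.07738 ≈ 0.3559
P(Sp. caerulea | marker) = 0.001/0.07738 ≈ 0.0129

Sp. viridis 0.2766, Sp. rubra 0.1427, Sp. lutea 0.2119, Sp. nigra 0.3559, Sp. caerulea 0.0129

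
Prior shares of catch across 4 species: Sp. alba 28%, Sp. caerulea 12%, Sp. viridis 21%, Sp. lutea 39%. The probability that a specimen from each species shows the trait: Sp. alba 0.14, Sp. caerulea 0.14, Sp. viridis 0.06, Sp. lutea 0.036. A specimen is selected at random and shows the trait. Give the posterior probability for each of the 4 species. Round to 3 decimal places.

Unnormalized posteriors (prior × likelihood):
  Sp. alba: 0.28 × 0.14 = 0.0392
  Sp. caerulea: 0.12 × 0.14 = 0.0168
  Sp. viridis: 0.21 × 0.06 = 0.0126
  Sp. lutea: 0.39 × 0.036 = 0.01404
Sum = 0.08264.
P(Sp. alba | trait) = 0.0392/0.08264 ≈ 0.474
P(Sp. caerulea | trait) = 0.0168/0.08264 ≈ 0.203
P(Sp. viridis | trait) = 0.0126/0.08264 ≈ 0.152
P(Sp. lutea | trait) = 0.01404/0.08264 ≈ 0.170
(Check: 0.474+0.203+0.152+0.170 = 0.999.)

Sp. alba 0.474, Sp. caerulea 0.203, Sp. viridis 0.152, Sp. lutea 0.170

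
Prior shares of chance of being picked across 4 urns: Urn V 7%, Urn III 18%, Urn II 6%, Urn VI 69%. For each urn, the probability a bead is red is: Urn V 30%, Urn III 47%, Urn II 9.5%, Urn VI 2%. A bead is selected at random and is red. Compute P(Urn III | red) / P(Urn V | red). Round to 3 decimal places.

4.029

By Bayes' rule, posterior ∝ prior × likelihood:
  Urn V: 0.07 × 0.3 = 0.021
  Urn III: 0.18 × 0.47 = 0.0846
  Urn II: 0.06 × 0.095 = 0.0057
  Urn VI: 0.69 × 0.02 = 0.0138
Sum = 0.1251.
The ratio is 0.0846 / 0.021 (the normalizer cancels) = 4.029.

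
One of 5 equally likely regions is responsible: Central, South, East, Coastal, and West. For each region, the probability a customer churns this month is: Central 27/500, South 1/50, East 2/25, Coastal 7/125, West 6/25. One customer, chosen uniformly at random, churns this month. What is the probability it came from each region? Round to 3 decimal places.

Central 0.120, South 0.044, East 0.178, Coastal 0.124, West 0.533

With a uniform prior (1/5 each), posterior ∝ likelihood:
  Central: 0.054
  South: 0.02
  East: 0.08
  Coastal: 0.056
  West: 0.24
Total = 0.45.
P(Central | churn) = 0.054/0.45 ≈ 0.120
P(South | churn) = 0.02/0.45 ≈ 0.044
P(East | churn) = 0.08/0.45 ≈ 0.178
P(Coastal | churn) = 0.056/0.45 ≈ 0.124
P(West | churn) = 0.24/0.45 ≈ 0.533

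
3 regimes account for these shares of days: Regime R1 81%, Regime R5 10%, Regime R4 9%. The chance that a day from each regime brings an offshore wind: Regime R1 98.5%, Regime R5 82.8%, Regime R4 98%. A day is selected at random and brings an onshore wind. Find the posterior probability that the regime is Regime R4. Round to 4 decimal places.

Taking complements, P(onshore | each) = Regime R1 0.015, Regime R5 0.172, Regime R4 0.02.
By Bayes' rule, posterior ∝ prior × likelihood:
  Regime R1: 0.81 × 0.015 = 0.01215
  Regime R5: 0.1 × 0.172 = 0.0172
  Regime R4: 0.09 × 0.02 = 0.0018
Normalizing constant = 0.03115.
P(Regime R4 | evidence) = 0.0018 / 0.03115 ≈ 0.0578.

0.0578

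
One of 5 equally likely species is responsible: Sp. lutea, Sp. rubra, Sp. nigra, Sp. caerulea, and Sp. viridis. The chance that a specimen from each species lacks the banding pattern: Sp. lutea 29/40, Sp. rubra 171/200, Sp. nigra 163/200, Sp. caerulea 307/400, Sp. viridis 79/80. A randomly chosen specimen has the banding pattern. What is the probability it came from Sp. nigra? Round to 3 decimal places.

0.218

Taking complements, P(banded | each) = Sp. lutea 0.275, Sp. rubra 0.145, Sp. nigra 0.185, Sp. caerulea 0.2325, Sp. viridis 0.0125.
Since the prior is uniform, the posterior is proportional to the likelihood:
  Sp. lutea: 0.275
  Sp. rubra: 0.145
  Sp. nigra: 0.185
  Sp. caerulea: 0.2325
  Sp. viridis: 0.0125
Normalizing constant = 0.85.
P(Sp. nigra | evidence) = 0.185 / 0.85 ≈ 0.218.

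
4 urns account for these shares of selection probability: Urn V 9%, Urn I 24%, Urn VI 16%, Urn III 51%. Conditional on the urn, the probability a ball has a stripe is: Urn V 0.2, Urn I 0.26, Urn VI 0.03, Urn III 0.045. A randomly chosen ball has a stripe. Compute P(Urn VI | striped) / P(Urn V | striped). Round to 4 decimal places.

By Bayes' rule, posterior ∝ prior × likelihood:
  Urn V: 0.09 × 0.2 = 0.018
  Urn I: 0.24 × 0.26 = 0.0624
  Urn VI: 0.16 × 0.03 = 0.0048
  Urn III: 0.51 × 0.045 = 0.02295
Total = 0.10815.
The ratio is 0.0048 / 0.018 (the normalizer cancels) = 0.2667.

0.2667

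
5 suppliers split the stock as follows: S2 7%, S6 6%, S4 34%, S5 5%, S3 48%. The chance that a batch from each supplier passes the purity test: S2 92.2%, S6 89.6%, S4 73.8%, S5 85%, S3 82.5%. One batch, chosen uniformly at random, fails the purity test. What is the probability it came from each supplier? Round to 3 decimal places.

Taking complements, P(off-spec | each) = S2 0.078, S6 0.104, S4 0.262, S5 0.15, S3 0.175.
By Bayes' rule, posterior ∝ prior × likelihood:
  S2: 0.07 × 0.078 = 0.00546
  S6: 0.06 × 0.104 = 0.00624
  S4: 0.34 × 0.262 = 0.08908
  S5: 0.05 × 0.15 = 0.0075
  S3: 0.48 × 0.175 = 0.084
Sum = 0.19228.
P(S2 | off-spec) = 0.00546/0.19228 ≈ 0.028
P(S6 | off-spec) = 0.00624/0.19228 ≈ 0.032
P(S4 | off-spec) = 0.08908/0.19228 ≈ 0.463
P(S5 | off-spec) = 0.0075/0.19228 ≈ 0.039
P(S3 | off-spec) = 0.084/0.19228 ≈ 0.437

S2 0.028, S6 0.032, S4 0.463, S5 0.039, S3 0.437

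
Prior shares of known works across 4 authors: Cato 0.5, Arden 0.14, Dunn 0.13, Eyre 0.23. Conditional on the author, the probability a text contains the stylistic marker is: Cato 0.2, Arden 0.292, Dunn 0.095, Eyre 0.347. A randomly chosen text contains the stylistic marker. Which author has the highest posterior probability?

Cato

By Bayes' rule, posterior ∝ prior × likelihood:
  Cato: 0.5 × 0.2 = 0.1
  Arden: 0.14 × 0.292 = 0.04088
  Dunn: 0.13 × 0.095 = 0.01235
  Eyre: 0.23 × 0.347 = 0.07981
Sum = 0.23304.
Largest term belongs to Cato, so Cato is most probable.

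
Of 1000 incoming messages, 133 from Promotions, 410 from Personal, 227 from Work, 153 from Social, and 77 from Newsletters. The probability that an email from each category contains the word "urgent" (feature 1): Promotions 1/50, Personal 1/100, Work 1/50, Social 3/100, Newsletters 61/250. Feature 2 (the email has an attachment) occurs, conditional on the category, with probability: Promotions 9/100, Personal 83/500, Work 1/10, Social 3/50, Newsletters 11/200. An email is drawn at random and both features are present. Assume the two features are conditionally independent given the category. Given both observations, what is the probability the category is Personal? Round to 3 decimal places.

Unnormalized posteriors (prior × likelihood):
  Promotions: 0.133 × 0.02 × 0.09 = 0.0002394
  Personal: 0.41 × 0.01 × 0.166 = 0.0006806
  Work: 0.227 × 0.02 × 0.1 = 0.000454
  Social: 0.153 × 0.03 × 0.06 = 0.0002754
  Newsletters: 0.077 × 0.244 × 0.055 = 0.00103334
Normalizing constant = 0.00268274.
P(Personal | evidence) = 0.0006806 / 0.00268274 ≈ 0.254.

0.254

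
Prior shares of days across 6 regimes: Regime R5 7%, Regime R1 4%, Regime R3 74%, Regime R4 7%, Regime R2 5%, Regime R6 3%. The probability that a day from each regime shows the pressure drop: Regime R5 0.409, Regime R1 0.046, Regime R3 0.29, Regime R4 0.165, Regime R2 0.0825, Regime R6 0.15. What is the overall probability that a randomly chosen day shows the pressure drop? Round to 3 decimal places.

By Bayes' rule, posterior ∝ prior × likelihood:
  Regime R5: 0.07 × 0.409 = 0.02863
  Regime R1: 0.04 × 0.046 = 0.00184
  Regime R3: 0.74 × 0.29 = 0.2146
  Regime R4: 0.07 × 0.165 = 0.01155
  Regime R2: 0.05 × 0.0825 = 0.004125
  Regime R6: 0.03 × 0.15 = 0.0045
P(drop) = 0.02863 + 0.00184 + 0.2146 + 0.01155 + 0.004125 + 0.0045 = 0.265245 → 0.265.

0.265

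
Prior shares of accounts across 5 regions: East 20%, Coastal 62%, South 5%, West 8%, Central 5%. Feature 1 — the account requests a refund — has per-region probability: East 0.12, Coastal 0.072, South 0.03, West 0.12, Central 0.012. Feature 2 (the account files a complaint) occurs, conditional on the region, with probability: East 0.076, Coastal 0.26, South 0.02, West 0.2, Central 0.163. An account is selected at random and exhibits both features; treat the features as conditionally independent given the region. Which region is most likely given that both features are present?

By Bayes' rule, posterior ∝ prior × likelihood:
  East: 0.2 × 0.12 × 0.076 = 0.001824
  Coastal: 0.62 × 0.072 × 0.26 = 0.0116064
  South: 0.05 × 0.03 × 0.02 = 0.00003
  West: 0.08 × 0.12 × 0.2 = 0.00192
  Central: 0.05 × 0.012 × 0.163 = 0.0000978
Sum = 0.0154782.
Largest term belongs to Coastal, so Coastal is most probable.

Coastal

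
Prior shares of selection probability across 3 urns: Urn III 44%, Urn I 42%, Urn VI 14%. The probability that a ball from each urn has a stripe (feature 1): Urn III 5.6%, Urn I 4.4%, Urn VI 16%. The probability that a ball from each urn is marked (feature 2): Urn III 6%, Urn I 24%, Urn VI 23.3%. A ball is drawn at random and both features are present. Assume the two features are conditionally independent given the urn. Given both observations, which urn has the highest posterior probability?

Urn VI

Compute prior × likelihood for every hypothesis:
  Urn III: 0.44 × 0.056 × 0.06 = 0.0014784
  Urn I: 0.42 × 0.044 × 0.24 = 0.0044352
  Urn VI: 0.14 × 0.16 × 0.233 = 0.0052192
Sum = 0.0111328.
Largest term belongs to Urn VI, so Urn VI is most probable.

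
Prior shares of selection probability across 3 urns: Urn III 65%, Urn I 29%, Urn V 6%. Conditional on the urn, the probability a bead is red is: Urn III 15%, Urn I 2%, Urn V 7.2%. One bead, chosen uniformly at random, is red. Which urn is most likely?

Prior × likelihood for each hypothesis:
  Urn III: 0.65 × 0.15 = 0.0975
  Urn I: 0.29 × 0.02 = 0.0058
  Urn V: 0.06 × 0.072 = 0.00432
Total = 0.10762.
Largest term belongs to Urn III, so Urn III is most probable.

Urn III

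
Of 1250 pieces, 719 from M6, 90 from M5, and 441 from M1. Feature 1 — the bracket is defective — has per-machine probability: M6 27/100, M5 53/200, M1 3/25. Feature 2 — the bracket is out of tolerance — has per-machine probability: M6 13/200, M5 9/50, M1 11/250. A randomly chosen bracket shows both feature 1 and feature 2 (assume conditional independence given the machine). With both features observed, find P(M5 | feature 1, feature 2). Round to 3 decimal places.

Compute prior × likelihood for every hypothesis:
  M6: 0.5752 × 0.27 × 0.065 = 0.01009476
  M5: 0.072 × 0.265 × 0.18 = 0.0034344
  M1: 0.3528 × 0.12 × 0.044 = 0.001862784
Normalizing constant = 0.015391944.
P(M5 | evidence) = 0.0034344 / 0.015391944 ≈ 0.223.

0.223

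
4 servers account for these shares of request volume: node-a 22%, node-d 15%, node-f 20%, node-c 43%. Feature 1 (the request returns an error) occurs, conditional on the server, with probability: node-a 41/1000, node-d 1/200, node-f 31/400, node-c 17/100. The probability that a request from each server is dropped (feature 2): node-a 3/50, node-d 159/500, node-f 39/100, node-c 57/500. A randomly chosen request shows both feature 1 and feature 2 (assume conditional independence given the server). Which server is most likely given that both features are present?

node-c

Unnormalized posteriors (prior × likelihood):
  node-a: 0.22 × 0.041 × 0.06 = 0.0005412
  node-d: 0.15 × 0.005 × 0.318 = 0.0002385
  node-f: 0.2 × 0.0775 × 0.39 = 0.006045
  node-c: 0.43 × 0.17 × 0.114 = 0.0083334
Sum = 0.0151581.
Largest term belongs to node-c, so node-c is most probable.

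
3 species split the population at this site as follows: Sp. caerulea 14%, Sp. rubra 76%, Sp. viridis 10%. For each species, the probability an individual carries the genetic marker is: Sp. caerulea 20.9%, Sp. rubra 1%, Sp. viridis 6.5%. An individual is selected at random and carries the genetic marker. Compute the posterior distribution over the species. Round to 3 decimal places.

Sp. caerulea 0.675, Sp. rubra 0.175, Sp. viridis 0.150

Unnormalized posteriors (prior × likelihood):
  Sp. caerulea: 0.14 × 0.209 = 0.02926
  Sp. rubra: 0.76 × 0.01 = 0.0076
  Sp. viridis: 0.1 × 0.065 = 0.0065
Sum = 0.04336.
P(Sp. caerulea | marker) = 0.02926/0.04336 ≈ 0.675
P(Sp. rubra | marker) = 0.0076/0.04336 ≈ 0.175
P(Sp. viridis | marker) = 0.0065/0.04336 ≈ 0.150
(Check: 0.675+0.175+0.150 = 1.000.)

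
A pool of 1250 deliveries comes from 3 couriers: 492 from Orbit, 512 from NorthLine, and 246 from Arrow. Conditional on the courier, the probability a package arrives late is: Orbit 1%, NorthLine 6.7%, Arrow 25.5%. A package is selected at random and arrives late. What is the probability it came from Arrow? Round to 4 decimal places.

0.6153

By Bayes' rule, posterior ∝ prior × likelihood:
  Orbit: 0.3936 × 0.01 = 0.003936
  NorthLine: 0.4096 × 0.067 = 0.0274432
  Arrow: 0.1968 × 0.255 = 0.050184
Normalizing constant = 0.0815632.
P(Arrow | evidence) = 0.050184 / 0.0815632 ≈ 0.6153.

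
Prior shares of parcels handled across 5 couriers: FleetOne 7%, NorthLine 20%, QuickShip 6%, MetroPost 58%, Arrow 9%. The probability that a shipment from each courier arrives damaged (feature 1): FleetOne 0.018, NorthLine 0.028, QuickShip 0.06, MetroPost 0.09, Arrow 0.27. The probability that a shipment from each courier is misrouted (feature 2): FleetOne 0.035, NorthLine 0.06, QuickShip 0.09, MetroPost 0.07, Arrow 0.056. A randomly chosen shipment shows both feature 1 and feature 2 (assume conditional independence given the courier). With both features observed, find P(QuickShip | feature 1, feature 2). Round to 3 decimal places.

Compute prior × likelihood for every hypothesis:
  FleetOne: 0.07 × 0.018 × 0.035 = 0.0000441
  NorthLine: 0.2 × 0.028 × 0.06 = 0.000336
  QuickShip: 0.06 × 0.06 × 0.09 = 0.000324
  MetroPost: 0.58 × 0.09 × 0.07 = 0.003654
  Arrow: 0.09 × 0.27 × 0.056 = 0.0013608
Total = 0.0057189.
P(QuickShip | evidence) = 0.000324 / 0.0057189 ≈ 0.057.

0.057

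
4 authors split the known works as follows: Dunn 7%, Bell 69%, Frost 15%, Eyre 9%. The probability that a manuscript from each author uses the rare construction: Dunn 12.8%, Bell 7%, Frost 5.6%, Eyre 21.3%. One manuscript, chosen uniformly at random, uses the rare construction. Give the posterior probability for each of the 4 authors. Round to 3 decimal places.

Prior × likelihood for each hypothesis:
  Dunn: 0.07 × 0.128 = 0.00896
  Bell: 0.69 × 0.07 = 0.0483
  Frost: 0.15 × 0.056 = 0.0084
  Eyre: 0.09 × 0.213 = 0.01917
Normalizing constant = 0.08483.
P(Dunn | rare-form) = 0.00896/0.08483 ≈ 0.106
P(Bell | rare-form) = 0.0483/0.08483 ≈ 0.569
P(Frost | rare-form) = 0.0084/0.08483 ≈ 0.099
P(Eyre | rare-form) = 0.01917/0.08483 ≈ 0.226

Dunn 0.106, Bell 0.569, Frost 0.099, Eyre 0.226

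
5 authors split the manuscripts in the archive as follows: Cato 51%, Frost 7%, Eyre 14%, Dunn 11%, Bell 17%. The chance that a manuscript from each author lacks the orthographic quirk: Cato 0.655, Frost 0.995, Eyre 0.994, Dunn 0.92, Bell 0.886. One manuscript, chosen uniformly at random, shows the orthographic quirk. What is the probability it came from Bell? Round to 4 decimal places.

0.0944

Taking complements, P(quirk | each) = Cato 0.345, Frost 0.005, Eyre 0.006, Dunn 0.08, Bell 0.114.
Compute prior × likelihood for every hypothesis:
  Cato: 0.51 × 0.345 = 0.17595
  Frost: 0.07 × 0.005 = 0.00035
  Eyre: 0.14 × 0.006 = 0.00084
  Dunn: 0.11 × 0.08 = 0.0088
  Bell: 0.17 × 0.114 = 0.01938
Total = 0.20532.
P(Bell | evidence) = 0.01938 / 0.20532 ≈ 0.0944.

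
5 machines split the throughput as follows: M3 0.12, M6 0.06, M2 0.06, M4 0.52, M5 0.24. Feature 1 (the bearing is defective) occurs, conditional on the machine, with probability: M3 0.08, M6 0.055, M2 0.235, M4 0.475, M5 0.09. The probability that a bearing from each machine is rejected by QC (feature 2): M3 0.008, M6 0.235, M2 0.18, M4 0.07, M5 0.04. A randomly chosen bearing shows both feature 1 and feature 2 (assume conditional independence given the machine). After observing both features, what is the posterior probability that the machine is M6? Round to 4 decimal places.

Unnormalized posteriors (prior × likelihood):
  M3: 0.12 × 0.08 × 0.008 = 0.0000768
  M6: 0.06 × 0.055 × 0.235 = 0.0007755
  M2: 0.06 × 0.235 × 0.18 = 0.002538
  M4: 0.52 × 0.475 × 0.07 = 0.01729
  M5: 0.24 × 0.09 × 0.04 = 0.000864
Total = 0.0215443.
P(M6 | evidence) = 0.0007755 / 0.0215443 ≈ 0.0360.

0.0360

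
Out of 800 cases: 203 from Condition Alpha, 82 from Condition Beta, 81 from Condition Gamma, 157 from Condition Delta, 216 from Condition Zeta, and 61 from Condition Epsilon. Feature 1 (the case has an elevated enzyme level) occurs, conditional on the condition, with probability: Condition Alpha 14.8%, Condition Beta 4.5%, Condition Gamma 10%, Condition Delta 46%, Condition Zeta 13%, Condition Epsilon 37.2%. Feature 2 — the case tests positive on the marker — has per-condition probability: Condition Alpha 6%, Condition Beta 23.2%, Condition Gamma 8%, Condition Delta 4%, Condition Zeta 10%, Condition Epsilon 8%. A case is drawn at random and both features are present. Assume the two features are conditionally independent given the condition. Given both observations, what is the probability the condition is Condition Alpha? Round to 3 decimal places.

Prior × likelihood for each hypothesis:
  Condition Alpha: 0.25375 × 0.148 × 0.06 = 0.0022533
  Condition Beta: 0.1025 × 0.045 × 0.232 = 0.0010701
  Condition Gamma: 0.10125 × 0.1 × 0.08 = 0.00081
  Condition Delta: 0.19625 × 0.46 × 0.04 = 0.003611
  Condition Zeta: 0.27 × 0.13 × 0.1 = 0.00351
  Condition Epsilon: 0.07625 × 0.372 × 0.08 = 0.0022692
Total = 0.0135236.
P(Condition Alpha | evidence) = 0.0022533 / 0.0135236 ≈ 0.167.

0.167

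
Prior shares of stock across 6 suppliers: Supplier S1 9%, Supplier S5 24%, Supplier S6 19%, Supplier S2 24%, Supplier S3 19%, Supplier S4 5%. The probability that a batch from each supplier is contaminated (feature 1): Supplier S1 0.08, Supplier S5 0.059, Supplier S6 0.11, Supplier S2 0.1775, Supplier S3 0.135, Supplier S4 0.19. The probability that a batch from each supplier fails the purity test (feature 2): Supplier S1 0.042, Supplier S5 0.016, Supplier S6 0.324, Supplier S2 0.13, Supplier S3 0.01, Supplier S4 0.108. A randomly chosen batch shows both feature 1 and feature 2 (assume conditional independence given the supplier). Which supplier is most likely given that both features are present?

Supplier S6

Prior × likelihood for each hypothesis:
  Supplier S1: 0.09 × 0.08 × 0.042 = 0.0003024
  Supplier S5: 0.24 × 0.059 × 0.016 = 0.00022656
  Supplier S6: 0.19 × 0.11 × 0.324 = 0.0067716
  Supplier S2: 0.24 × 0.1775 × 0.13 = 0.005538
  Supplier S3: 0.19 × 0.135 × 0.01 = 0.0002565
  Supplier S4: 0.05 × 0.19 × 0.108 = 0.001026
Normalizing constant = 0.01412106.
Largest term belongs to Supplier S6, so Supplier S6 is most probable.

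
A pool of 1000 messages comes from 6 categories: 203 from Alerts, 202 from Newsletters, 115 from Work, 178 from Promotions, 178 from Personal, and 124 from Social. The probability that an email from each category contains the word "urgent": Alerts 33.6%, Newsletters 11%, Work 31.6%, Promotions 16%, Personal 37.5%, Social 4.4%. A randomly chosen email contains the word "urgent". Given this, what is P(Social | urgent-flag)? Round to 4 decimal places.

Unnormalized posteriors (prior × likelihood):
  Alerts: 0.203 × 0.336 = 0.068208
  Newsletters: 0.202 × 0.11 = 0.02222
  Work: 0.115 × 0.316 = 0.03634
  Promotions: 0.178 × 0.16 = 0.02848
  Personal: 0.178 × 0.375 = 0.06675
  Social: 0.124 × 0.044 = 0.005456
Normalizing constant = 0.227454.
P(Social | evidence) = 0.005456 / 0.227454 ≈ 0.0240.

0.0240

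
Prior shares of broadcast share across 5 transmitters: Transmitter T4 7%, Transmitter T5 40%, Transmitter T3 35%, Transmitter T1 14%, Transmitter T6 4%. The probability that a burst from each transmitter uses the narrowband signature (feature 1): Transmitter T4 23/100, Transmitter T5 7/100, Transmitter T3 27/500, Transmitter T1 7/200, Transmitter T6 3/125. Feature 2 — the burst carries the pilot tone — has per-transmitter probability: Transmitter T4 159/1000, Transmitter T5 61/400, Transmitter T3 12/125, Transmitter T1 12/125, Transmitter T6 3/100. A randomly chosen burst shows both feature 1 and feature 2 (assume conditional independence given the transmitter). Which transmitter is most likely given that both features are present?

Prior × likelihood for each hypothesis:
  Transmitter T4: 0.07 × 0.23 × 0.159 = 0.0025599
  Transmitter T5: 0.4 × 0.07 × 0.1525 = 0.00427
  Transmitter T3: 0.35 × 0.054 × 0.096 = 0.0018144
  Transmitter T1: 0.14 × 0.035 × 0.096 = 0.0004704
  Transmitter T6: 0.04 × 0.024 × 0.03 = 0.0000288
Total = 0.0091435.
Largest term belongs to Transmitter T5, so Transmitter T5 is most probable.

Transmitter T5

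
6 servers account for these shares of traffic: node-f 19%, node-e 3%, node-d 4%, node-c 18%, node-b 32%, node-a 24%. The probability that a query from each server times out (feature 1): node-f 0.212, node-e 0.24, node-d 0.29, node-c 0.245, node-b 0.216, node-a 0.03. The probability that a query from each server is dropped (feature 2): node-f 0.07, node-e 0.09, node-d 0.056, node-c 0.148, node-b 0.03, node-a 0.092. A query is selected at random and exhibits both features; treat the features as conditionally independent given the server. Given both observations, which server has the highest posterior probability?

node-c

Unnormalized posteriors (prior × likelihood):
  node-f: 0.19 × 0.212 × 0.07 = 0.0028196
  node-e: 0.03 × 0.24 × 0.09 = 0.000648
  node-d: 0.04 × 0.29 × 0.056 = 0.0006496
  node-c: 0.18 × 0.245 × 0.148 = 0.0065268
  node-b: 0.32 × 0.216 × 0.03 = 0.0020736
  node-a: 0.24 × 0.03 × 0.092 = 0.0006624
Normalizing constant = 0.01338.
Largest term belongs to node-c, so node-c is most probable.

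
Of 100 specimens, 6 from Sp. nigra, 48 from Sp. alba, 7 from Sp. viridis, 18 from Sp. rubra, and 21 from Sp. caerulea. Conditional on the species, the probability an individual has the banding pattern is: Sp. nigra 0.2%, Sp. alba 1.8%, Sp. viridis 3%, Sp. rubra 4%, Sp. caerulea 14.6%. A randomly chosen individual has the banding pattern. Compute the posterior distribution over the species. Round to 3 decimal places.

By Bayes' rule, posterior ∝ prior × likelihood:
  Sp. nigra: 0.06 × 0.002 = 0.00012
  Sp. alba: 0.48 × 0.018 = 0.00864
  Sp. viridis: 0.07 × 0.03 = 0.0021
  Sp. rubra: 0.18 × 0.04 = 0.0072
  Sp. caerulea: 0.21 × 0.146 = 0.03066
Sum = 0.04872.
P(Sp. nigra | banded) = 0.00012/0.04872 ≈ 0.002
P(Sp. alba | banded) = 0.00864/0.04872 ≈ 0.177
P(Sp. viridis | banded) = 0.0021/0.04872 ≈ 0.043
P(Sp. rubra | banded) = 0.0072/0.04872 ≈ 0.148
P(Sp. caerulea | banded) = 0.03066/0.04872 ≈ 0.629

Sp. nigra 0.002, Sp. alba 0.177, Sp. viridis 0.043, Sp. rubra 0.148, Sp. caerulea 0.629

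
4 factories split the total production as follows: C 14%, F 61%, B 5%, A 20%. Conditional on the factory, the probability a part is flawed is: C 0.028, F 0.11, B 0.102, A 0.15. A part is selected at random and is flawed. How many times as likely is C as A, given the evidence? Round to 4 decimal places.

0.1307

By Bayes' rule, posterior ∝ prior × likelihood:
  C: 0.14 × 0.028 = 0.00392
  F: 0.61 × 0.11 = 0.0671
  B: 0.05 × 0.102 = 0.0051
  A: 0.2 × 0.15 = 0.03
Sum = 0.10612.
The ratio is 0.00392 / 0.03 (the normalizer cancels) = 0.1307.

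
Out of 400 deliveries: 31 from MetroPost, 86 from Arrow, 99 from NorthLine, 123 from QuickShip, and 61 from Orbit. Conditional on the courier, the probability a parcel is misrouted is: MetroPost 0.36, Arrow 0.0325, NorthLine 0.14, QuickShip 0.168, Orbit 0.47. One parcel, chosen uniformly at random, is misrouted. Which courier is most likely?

Orbit

Prior × likelihood for each hypothesis:
  MetroPost: 0.0775 × 0.36 = 0.0279
  Arrow: 0.215 × 0.0325 = 0.0069875
  NorthLine: 0.2475 × 0.14 = 0.03465
  QuickShip: 0.3075 × 0.168 = 0.05166
  Orbit: 0.1525 × 0.47 = 0.071675
Total = 0.1928725.
Largest term belongs to Orbit, so Orbit is most probable.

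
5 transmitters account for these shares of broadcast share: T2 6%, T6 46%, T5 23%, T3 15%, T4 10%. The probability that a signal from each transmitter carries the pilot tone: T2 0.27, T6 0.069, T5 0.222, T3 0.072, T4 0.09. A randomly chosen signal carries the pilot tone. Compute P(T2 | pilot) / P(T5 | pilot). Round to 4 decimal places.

By Bayes' rule, posterior ∝ prior × likelihood:
  T2: 0.06 × 0.27 = 0.0162
  T6: 0.46 × 0.069 = 0.03174
  T5: 0.23 × 0.222 = 0.05106
  T3: 0.15 × 0.072 = 0.0108
  T4: 0.1 × 0.09 = 0.009
Sum = 0.1188.
The ratio is 0.0162 / 0.05106 (the normalizer cancels) = 0.3173.

0.3173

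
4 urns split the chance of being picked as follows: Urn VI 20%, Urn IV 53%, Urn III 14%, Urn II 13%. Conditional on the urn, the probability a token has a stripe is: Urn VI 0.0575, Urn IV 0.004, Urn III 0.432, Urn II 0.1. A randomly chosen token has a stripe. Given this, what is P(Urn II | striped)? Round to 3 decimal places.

0.149

Prior × likelihood for each hypothesis:
  Urn VI: 0.2 × 0.0575 = 0.0115
  Urn IV: 0.53 × 0.004 = 0.00212
  Urn III: 0.14 × 0.432 = 0.06048
  Urn II: 0.13 × 0.1 = 0.013
Total = 0.0871.
P(Urn II | evidence) = 0.013 / 0.0871 ≈ 0.149.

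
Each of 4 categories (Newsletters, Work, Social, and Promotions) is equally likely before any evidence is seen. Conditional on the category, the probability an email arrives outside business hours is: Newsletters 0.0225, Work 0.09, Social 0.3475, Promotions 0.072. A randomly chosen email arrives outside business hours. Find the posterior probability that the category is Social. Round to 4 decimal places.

Since the prior is uniform, the posterior is proportional to the likelihood:
  Newsletters: 0.0225
  Work: 0.09
  Social: 0.3475
  Promotions: 0.072
Sum = 0.532.
P(Social | evidence) = 0.3475 / 0.532 ≈ 0.6532.

0.6532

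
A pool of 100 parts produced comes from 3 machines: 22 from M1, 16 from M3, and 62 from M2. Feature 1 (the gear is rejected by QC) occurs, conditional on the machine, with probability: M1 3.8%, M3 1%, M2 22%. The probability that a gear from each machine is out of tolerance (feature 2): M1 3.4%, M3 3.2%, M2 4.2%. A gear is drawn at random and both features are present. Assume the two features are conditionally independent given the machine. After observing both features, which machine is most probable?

M2

Unnormalized posteriors (prior × likelihood):
  M1: 0.22 × 0.038 × 0.034 = 0.00028424
  M3: 0.16 × 0.01 × 0.032 = 0.0000512
  M2: 0.62 × 0.22 × 0.042 = 0.0057288
Total = 0.00606424.
Largest term belongs to M2, so M2 is most probable.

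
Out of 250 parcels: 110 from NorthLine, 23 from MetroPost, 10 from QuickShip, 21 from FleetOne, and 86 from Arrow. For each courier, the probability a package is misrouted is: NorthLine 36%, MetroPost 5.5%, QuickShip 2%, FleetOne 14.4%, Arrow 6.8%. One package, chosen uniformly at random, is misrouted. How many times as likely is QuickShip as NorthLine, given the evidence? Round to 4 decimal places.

0.0051

Prior × likelihood for each hypothesis:
  NorthLine: 0.44 × 0.36 = 0.1584
  MetroPost: 0.092 × 0.055 = 0.00506
  QuickShip: 0.04 × 0.02 = 0.0008
  FleetOne: 0.084 × 0.144 = 0.012096
  Arrow: 0.344 × 0.068 = 0.023392
Total = 0.199748.
The ratio is 0.0008 / 0.1584 (the normalizer cancels) = 0.0051.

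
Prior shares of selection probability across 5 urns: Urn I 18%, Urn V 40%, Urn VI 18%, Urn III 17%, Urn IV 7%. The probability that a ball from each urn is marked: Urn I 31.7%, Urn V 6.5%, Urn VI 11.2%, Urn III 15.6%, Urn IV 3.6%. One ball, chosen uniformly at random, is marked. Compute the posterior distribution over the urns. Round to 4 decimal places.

Unnormalized posteriors (prior × likelihood):
  Urn I: 0.18 × 0.317 = 0.05706
  Urn V: 0.4 × 0.065 = 0.026
  Urn VI: 0.18 × 0.112 = 0.02016
  Urn III: 0.17 × 0.156 = 0.02652
  Urn IV: 0.07 × 0.036 = 0.00252
Total = 0.13226.
P(Urn I | marked) = 0.05706/0.13226 ≈ 0.4314
P(Urn V | marked) = 0.026/0.13226 ≈ 0.1966
P(Urn VI | marked) = 0.02016/0.13226 ≈ 0.1524
P(Urn III | marked) = 0.02652/0.13226 ≈ 0.2005
P(Urn IV | marked) = 0.00252/0.13226 ≈ 0.0191

Urn I 0.4314, Urn V 0.1966, Urn VI 0.1524, Urn III 0.2005, Urn IV 0.0191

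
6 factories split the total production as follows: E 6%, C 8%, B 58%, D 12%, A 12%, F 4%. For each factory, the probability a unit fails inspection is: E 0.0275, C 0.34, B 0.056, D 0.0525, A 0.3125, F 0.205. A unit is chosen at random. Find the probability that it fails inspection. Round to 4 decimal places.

Compute prior × likelihood for every hypothesis:
  E: 0.06 × 0.0275 = 0.00165
  C: 0.08 × 0.34 = 0.0272
  B: 0.58 × 0.056 = 0.03248
  D: 0.12 × 0.0525 = 0.0063
  A: 0.12 × 0.3125 = 0.0375
  F: 0.04 × 0.205 = 0.0082
P(nonconforming) = 0.00165 + 0.0272 + 0.03248 + 0.0063 + 0.0375 + 0.0082 = 0.11333 → 0.1133.

0.1133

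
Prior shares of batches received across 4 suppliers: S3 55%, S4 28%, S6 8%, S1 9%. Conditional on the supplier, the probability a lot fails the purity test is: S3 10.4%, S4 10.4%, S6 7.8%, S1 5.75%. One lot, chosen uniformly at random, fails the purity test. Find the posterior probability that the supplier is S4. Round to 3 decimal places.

0.298

By Bayes' rule, posterior ∝ prior × likelihood:
  S3: 0.55 × 0.104 = 0.0572
  S4: 0.28 × 0.104 = 0.02912
  S6: 0.08 × 0.078 = 0.00624
  S1: 0.09 × 0.0575 = 0.005175
Total = 0.097735.
P(S4 | evidence) = 0.02912 / 0.097735 ≈ 0.298.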